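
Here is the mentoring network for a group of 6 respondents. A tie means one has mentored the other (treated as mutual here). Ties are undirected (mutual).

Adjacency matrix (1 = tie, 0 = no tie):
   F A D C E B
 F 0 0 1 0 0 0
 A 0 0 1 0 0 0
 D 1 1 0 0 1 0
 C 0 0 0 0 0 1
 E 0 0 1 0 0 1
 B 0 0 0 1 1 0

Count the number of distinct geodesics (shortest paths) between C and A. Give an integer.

The shortest distance is 4, and the only length-4 path is C–B–E–D–A. So there is exactly 1 shortest path.

1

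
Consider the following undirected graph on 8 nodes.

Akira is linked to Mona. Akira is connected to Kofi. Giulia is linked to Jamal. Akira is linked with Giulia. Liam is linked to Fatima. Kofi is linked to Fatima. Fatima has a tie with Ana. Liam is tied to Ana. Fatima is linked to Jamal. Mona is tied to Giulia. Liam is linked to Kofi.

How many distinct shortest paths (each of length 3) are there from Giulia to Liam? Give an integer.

The shortest distance is 3. The length-3 paths are: Giulia–Jamal–Fatima–Liam; Giulia–Akira–Kofi–Liam.
That gives 2 distinct shortest paths.

2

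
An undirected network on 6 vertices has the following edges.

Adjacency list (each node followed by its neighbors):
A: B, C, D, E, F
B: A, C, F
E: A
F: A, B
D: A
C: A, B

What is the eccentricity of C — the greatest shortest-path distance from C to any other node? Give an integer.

Distances from C: A:1, B:1, D:2, E:2, F:2.
The largest is 2 (to D, F, and E), so the eccentricity of C is 2.

2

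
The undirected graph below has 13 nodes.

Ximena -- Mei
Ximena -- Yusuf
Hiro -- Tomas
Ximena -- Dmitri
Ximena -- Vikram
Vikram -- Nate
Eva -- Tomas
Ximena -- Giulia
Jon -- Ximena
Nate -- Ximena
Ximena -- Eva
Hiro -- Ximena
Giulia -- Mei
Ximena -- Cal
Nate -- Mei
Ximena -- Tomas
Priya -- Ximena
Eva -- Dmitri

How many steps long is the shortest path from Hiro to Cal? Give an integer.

One shortest route is Hiro – Ximena – Cal, which uses 2 edges, and Hiro and Cal are not directly tied, so nothing shorter exists. So d(Hiro,Cal) = 2.

2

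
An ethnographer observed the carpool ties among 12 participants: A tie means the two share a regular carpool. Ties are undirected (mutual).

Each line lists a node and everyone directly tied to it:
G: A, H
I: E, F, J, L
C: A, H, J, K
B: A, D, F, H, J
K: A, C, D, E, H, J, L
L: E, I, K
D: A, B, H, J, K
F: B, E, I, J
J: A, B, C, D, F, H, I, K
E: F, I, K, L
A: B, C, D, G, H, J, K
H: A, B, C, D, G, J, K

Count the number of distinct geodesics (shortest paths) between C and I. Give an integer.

The shortest distance is 2, and the only length-2 path is C–J–I. So there is exactly 1 shortest path.

1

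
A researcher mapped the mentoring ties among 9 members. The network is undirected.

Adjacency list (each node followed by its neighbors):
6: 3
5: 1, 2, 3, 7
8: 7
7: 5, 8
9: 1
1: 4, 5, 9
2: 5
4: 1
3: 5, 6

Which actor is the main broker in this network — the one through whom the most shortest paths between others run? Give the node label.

5

Unnormalized betweenness of each node: 1:13, 2:0, 3:7, 4:0, 5:23, 6:0, 7:7, 8:0, 9:0.
5 has the largest value, 23, making it the main broker — the node through which the most shortest paths run.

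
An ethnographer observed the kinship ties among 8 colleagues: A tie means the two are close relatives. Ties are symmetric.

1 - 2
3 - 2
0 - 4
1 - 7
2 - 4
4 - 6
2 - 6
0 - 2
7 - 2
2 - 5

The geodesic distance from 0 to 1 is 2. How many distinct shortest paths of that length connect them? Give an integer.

The shortest distance is 2, and the only length-2 path is 0–2–1. So there is exactly 1 shortest path.

1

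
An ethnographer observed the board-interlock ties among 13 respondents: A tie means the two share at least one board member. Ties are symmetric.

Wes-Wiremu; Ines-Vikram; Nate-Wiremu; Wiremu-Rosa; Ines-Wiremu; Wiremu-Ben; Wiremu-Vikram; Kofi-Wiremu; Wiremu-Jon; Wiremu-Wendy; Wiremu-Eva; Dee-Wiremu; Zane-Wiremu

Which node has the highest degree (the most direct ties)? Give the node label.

Degrees — Ben:1, Dee:1, Eva:1, Ines:2, Jon:1, Kofi:1, Nate:1, Rosa:1, Vikram:2, Wendy:1, Wes:1, Wiremu:12, Zane:1.
The maximum is 12, attained only by Wiremu.

Wiremu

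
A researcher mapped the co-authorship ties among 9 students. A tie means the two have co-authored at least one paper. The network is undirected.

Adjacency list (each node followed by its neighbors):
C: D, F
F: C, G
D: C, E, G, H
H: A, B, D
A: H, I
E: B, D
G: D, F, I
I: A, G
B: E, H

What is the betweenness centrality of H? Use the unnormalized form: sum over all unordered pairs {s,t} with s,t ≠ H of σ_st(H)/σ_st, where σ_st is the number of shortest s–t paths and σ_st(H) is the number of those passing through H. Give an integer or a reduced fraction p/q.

7

Pairs whose geodesics pass through H — B–A: 1; B–I: 1; B–G: 1/2; B–F: 2/4; B–C: 1/2; B–D: 1/2; A–C: 1; A–D: 1; A–E: 2/2.
All other pairs contribute 0.
Summing the contributions gives betweenness(H) = 7.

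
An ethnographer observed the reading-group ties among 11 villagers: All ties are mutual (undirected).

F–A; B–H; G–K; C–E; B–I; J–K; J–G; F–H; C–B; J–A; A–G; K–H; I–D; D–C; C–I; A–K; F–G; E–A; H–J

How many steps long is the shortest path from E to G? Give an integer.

One shortest route is E – A – G, which uses 2 edges, and E and G are not directly tied, so nothing shorter exists. So d(E,G) = 2.

2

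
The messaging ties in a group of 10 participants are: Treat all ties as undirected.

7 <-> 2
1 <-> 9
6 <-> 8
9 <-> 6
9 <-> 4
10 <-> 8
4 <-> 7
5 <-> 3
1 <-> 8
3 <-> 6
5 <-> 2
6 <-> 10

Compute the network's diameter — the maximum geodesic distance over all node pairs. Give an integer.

Eccentricity of each node (its greatest distance to any other): 1:4, 2:4, 3:3, 4:3, 5:4, 6:3, 7:4, 8:4, 9:3, 10:4.
The maximum eccentricity is 4, realized for instance by the pair 2–1 via 2 – 7 – 4 – 9 – 1. So the diameter is 4.

4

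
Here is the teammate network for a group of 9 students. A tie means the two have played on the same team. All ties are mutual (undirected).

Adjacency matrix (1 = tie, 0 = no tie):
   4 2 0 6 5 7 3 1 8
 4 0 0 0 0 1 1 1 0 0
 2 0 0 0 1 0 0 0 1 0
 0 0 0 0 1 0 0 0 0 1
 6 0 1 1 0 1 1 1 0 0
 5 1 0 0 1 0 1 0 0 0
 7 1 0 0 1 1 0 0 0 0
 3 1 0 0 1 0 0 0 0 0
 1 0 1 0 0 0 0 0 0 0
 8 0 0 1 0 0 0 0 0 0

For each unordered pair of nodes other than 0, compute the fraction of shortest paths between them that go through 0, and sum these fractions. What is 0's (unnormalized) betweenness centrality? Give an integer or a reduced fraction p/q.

7

Pairs whose geodesics pass through 0 — 4–8: 3/3; 2–8: 1; 6–8: 1; 5–8: 1; 7–8: 1; 3–8: 1; 1–8: 1.
All other pairs contribute 0.
Summing the contributions gives betweenness(0) = 7.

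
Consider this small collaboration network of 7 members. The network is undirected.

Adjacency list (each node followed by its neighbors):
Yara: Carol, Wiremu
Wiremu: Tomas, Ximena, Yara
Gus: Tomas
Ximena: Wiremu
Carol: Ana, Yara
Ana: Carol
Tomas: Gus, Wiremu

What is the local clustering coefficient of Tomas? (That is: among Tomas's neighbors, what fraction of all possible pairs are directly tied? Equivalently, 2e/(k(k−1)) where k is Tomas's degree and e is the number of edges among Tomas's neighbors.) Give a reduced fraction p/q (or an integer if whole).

Tomas's neighbors: Gus and Wiremu (k = 2).
Possible neighbor pairs: C(2,2) = 1. Edges among them: none → e = 0.
Clustering(Tomas) = 0/1.

0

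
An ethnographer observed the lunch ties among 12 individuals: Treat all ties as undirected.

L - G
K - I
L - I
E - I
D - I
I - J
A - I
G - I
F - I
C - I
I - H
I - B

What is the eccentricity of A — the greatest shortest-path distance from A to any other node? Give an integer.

Distances from A: B:2, C:2, D:2, E:2, F:2, G:2, H:2, I:1, J:2, K:2, L:2.
The largest is 2 (to G, L, D, F, J, K, E, B, C, and H), so the eccentricity of A is 2.

2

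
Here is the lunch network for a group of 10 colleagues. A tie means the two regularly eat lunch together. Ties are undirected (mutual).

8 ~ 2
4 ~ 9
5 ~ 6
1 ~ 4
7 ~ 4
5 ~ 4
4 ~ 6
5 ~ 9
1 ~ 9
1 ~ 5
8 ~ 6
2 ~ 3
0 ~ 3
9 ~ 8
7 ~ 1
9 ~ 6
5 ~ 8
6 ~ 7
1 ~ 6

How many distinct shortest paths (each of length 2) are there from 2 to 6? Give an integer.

1

The shortest distance is 2, and the only length-2 path is 2–8–6. So there is exactly 1 shortest path.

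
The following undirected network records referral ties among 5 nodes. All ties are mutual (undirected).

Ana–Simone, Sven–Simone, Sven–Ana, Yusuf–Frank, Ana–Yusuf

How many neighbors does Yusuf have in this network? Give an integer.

2

Yusuf is directly tied to Ana and Frank. That is 2 neighbors, so the degree of Yusuf is 2.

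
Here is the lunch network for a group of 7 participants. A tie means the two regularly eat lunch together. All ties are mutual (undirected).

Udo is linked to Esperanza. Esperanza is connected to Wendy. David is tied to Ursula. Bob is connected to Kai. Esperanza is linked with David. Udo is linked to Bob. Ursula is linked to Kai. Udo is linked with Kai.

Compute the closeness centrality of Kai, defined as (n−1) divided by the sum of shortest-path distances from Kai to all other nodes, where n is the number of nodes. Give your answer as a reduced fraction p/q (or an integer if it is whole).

3/5

Distances from Kai: Bob:1, David:2, Esperanza:2, Udo:1, Ursula:1, Wendy:3. Sum = 10.
n = 7, so closeness = 6/10 = 3/5.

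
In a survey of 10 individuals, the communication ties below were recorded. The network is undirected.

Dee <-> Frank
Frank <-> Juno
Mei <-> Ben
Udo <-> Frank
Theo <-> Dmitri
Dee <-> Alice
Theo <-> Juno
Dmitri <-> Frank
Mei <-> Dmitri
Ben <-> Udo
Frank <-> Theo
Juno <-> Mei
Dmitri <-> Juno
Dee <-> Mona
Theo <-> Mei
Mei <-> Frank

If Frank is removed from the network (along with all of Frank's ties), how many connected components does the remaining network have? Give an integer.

2

Without Frank, the remaining ties split the others into: {Ben, Dmitri, Juno, Mei, Theo, Udo}; {Alice, Dee, Mona}.
That's 2 separate components.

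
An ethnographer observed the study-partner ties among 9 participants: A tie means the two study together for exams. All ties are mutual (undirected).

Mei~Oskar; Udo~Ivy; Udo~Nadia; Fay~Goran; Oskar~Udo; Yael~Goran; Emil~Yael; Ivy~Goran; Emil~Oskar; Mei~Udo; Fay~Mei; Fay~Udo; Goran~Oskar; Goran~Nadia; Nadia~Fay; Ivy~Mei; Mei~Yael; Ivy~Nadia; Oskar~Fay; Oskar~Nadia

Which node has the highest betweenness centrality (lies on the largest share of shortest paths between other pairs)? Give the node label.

Unnormalized betweenness of each node: Emil:1/3, Fay:3/4, Goran:19/6, Ivy:3/4, Mei:19/6, Nadia:11/12, Oskar:65/12, Udo:11/12, Yael:19/12.
Oskar has the largest value, 65/12, making it the main broker — the node through which the most shortest paths run.

Oskar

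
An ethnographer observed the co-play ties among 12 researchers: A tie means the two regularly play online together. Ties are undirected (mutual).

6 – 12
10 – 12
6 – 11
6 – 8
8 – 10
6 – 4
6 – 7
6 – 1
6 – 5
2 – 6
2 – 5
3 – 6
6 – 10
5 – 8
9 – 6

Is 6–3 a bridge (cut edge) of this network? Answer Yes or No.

Yes

Without the 6–3 edge there is no alternate route between 6 and 3, so the network disconnects. It is a bridge.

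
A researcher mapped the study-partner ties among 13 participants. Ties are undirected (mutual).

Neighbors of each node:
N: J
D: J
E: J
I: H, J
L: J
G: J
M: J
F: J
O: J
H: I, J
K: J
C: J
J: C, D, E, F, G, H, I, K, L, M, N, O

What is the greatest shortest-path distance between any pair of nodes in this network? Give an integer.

Eccentricity of each node (its greatest distance to any other): C:2, D:2, E:2, F:2, G:2, H:2, I:2, J:1, K:2, L:2, M:2, N:2, O:2.
The maximum eccentricity is 2, realized for instance by the pair N–M via N – J – M. So the diameter is 2.

2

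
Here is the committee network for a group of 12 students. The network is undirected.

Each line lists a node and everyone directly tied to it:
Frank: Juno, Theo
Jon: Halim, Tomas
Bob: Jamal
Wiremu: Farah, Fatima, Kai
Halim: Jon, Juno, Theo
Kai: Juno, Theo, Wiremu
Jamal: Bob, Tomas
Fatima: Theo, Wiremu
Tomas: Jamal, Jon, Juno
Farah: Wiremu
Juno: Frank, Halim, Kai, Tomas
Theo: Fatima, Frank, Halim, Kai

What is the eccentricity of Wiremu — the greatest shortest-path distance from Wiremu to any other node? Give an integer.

5

Distances from Wiremu: Bob:5, Farah:1, Fatima:1, Frank:3, Halim:3, Jamal:4, Jon:4, Juno:2, Kai:1, Theo:2, Tomas:3.
The largest is 5 (to Bob), so the eccentricity of Wiremu is 5.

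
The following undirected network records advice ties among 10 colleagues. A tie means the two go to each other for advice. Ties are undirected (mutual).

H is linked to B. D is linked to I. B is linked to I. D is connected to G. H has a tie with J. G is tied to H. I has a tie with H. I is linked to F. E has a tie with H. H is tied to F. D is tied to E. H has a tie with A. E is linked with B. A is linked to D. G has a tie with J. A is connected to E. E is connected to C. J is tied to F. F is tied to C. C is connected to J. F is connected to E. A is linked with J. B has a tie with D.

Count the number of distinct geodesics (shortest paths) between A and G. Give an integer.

3

The shortest distance is 2. The length-2 paths are: A–J–G; A–H–G; A–D–G.
That gives 3 distinct shortest paths.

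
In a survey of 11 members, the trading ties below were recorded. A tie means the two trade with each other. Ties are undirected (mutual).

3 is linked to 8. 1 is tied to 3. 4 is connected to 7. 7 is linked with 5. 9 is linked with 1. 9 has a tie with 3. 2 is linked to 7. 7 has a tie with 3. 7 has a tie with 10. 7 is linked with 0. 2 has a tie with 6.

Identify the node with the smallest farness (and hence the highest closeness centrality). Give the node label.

7

Farness (sum of distances to all others) for each node — 0:23, 1:25, 2:21, 3:17, 4:23, 5:23, 6:30, 7:14, 8:26, 9:25, 10:23.
The smallest farness is 14, for 7, so 7 has the highest closeness.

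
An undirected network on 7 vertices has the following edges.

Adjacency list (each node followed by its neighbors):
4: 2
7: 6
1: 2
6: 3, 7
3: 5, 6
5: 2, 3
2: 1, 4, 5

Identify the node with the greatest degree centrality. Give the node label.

2

Degrees — 1:1, 2:3, 3:2, 4:1, 5:2, 6:2, 7:1.
The maximum is 3, attained only by 2.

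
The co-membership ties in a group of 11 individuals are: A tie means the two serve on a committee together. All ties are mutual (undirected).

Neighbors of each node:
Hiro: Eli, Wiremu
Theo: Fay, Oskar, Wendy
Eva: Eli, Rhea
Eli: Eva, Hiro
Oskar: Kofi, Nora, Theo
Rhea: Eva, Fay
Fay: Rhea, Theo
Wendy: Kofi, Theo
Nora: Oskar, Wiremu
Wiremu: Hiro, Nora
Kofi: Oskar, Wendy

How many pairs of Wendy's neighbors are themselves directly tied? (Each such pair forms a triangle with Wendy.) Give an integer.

0

Wendy's neighbors are Kofi and Theo, but none of them are tied to each other, so no triangle contains Wendy.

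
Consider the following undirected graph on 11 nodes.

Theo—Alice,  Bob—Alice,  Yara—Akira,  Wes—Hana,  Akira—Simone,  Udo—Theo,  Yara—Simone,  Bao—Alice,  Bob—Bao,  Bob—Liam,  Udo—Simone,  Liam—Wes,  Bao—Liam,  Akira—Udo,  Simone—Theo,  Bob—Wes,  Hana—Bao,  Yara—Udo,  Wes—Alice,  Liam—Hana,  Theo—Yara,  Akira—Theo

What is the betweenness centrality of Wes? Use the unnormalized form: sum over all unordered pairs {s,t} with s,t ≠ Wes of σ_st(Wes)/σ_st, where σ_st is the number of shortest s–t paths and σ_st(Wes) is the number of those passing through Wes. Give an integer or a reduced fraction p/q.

16/3

Pairs whose geodesics pass through Wes — Udo–Liam: 1/3; Udo–Hana: 1/2; Akira–Liam: 1/3; Akira–Hana: 1/2; Simone–Liam: 1/3; Simone–Hana: 1/2; Theo–Liam: 1/3; Theo–Hana: 1/2; Yara–Liam: 1/3; Yara–Hana: 1/2; Bob–Hana: 1/3; Liam–Alice: 1/3; Hana–Alice: 1/2.
All other pairs contribute 0.
Summing the contributions gives betweenness(Wes) = 16/3.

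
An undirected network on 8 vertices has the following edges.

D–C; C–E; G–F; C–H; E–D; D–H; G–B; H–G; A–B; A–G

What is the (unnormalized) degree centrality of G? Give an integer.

4

G is directly tied to A, B, F, and H. That is 4 neighbors, so the degree of G is 4.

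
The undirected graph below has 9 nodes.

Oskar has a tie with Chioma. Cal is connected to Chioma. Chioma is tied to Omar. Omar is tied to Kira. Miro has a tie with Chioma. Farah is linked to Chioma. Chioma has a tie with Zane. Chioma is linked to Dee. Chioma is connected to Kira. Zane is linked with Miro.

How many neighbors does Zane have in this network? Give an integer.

2

Zane is directly tied to Chioma and Miro. That is 2 neighbors, so the degree of Zane is 2.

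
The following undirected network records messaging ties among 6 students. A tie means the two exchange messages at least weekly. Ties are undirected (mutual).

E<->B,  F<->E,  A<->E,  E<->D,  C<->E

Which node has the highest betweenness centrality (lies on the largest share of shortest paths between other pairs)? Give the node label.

E

Unnormalized betweenness of each node: A:0, B:0, C:0, D:0, E:10, F:0.
E has the largest value, 10, making it the main broker — the node through which the most shortest paths run.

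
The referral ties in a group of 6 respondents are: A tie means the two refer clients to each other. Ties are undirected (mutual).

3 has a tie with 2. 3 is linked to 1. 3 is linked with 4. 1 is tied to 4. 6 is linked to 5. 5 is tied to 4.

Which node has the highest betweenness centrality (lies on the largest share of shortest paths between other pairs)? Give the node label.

Unnormalized betweenness of each node: 1:0, 2:0, 3:4, 4:6, 5:4, 6:0.
4 has the largest value, 6, making it the main broker — the node through which the most shortest paths run.

4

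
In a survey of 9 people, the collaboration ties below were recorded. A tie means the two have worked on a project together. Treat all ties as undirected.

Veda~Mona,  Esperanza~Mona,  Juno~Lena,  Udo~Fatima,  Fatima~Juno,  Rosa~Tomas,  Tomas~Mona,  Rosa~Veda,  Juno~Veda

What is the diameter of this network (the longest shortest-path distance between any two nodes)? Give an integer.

Eccentricity of each node (its greatest distance to any other): Esperanza:5, Fatima:4, Juno:3, Lena:4, Mona:4, Rosa:4, Tomas:5, Udo:5, Veda:3.
The maximum eccentricity is 5, realized for instance by the pair Tomas–Udo via Tomas – Rosa – Veda – Juno – Fatima – Udo. So the diameter is 5.

5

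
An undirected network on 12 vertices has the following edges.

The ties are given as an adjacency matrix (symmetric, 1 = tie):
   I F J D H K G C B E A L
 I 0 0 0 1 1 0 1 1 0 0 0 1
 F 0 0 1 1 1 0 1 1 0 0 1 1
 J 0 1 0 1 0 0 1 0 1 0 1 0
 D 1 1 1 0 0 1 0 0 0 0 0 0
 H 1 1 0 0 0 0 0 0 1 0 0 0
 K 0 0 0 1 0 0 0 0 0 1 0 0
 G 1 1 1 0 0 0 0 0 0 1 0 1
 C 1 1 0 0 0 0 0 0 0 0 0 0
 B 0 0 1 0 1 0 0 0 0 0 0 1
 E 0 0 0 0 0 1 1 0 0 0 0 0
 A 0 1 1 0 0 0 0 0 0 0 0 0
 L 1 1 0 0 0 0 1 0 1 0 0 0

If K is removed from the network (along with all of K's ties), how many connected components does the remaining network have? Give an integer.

K's neighbors (D and E) remain reachable from one another through other ties, so the rest of the network stays in one piece.

1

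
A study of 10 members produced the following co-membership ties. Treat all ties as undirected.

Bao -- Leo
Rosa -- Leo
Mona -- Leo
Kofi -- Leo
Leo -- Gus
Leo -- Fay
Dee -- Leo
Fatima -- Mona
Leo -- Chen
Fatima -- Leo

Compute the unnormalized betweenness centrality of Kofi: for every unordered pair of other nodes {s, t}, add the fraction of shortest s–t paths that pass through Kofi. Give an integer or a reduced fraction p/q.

0

No shortest path between any pair of other nodes passes through Kofi.
Summing the contributions gives betweenness(Kofi) = 0.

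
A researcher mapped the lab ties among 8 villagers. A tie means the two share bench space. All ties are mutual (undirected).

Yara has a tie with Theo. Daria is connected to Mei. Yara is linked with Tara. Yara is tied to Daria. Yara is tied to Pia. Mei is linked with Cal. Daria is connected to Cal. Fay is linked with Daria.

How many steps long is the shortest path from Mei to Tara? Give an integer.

One shortest route is Mei – Daria – Yara – Tara, which uses 3 edges, and at distance 2 from Mei we only reach {Fay, Yara}, which does not include Tara. So d(Mei,Tara) = 3.

3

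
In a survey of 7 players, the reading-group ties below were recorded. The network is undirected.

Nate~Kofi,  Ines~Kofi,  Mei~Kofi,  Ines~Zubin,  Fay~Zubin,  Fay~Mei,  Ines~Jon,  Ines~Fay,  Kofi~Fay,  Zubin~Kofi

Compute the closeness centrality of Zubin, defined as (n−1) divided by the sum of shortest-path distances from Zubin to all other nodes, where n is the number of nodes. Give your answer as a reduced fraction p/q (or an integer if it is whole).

Distances from Zubin: Fay:1, Ines:1, Jon:2, Kofi:1, Mei:2, Nate:2. Sum = 9.
n = 7, so closeness = 6/9 = 2/3.

2/3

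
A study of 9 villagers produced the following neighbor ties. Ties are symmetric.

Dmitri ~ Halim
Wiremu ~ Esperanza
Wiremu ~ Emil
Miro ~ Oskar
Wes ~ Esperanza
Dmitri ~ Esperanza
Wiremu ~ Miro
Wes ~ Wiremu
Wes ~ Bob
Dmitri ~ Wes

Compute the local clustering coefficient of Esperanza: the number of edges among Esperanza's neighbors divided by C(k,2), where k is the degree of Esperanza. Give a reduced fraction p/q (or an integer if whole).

Esperanza's neighbors: Dmitri, Wes, and Wiremu (k = 3).
Possible neighbor pairs: C(3,2) = 3. Edges among them: Dmitri–Wes, Wes–Wiremu → e = 2.
Clustering(Esperanza) = 2/3.

2/3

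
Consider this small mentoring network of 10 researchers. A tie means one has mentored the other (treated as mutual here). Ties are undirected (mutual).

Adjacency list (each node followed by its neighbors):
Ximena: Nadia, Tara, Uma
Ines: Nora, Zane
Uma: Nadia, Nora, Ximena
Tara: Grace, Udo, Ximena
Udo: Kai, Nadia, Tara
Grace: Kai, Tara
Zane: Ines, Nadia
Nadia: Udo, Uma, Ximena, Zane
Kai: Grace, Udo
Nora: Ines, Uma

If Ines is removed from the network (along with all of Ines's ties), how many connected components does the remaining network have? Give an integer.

1

Ines's neighbors (Nora and Zane) remain reachable from one another through other ties, so the rest of the network stays in one piece.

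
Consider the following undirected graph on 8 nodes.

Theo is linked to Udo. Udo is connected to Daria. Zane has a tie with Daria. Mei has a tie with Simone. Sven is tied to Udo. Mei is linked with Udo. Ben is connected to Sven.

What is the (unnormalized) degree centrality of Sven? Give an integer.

Sven is directly tied to Ben and Udo. That is 2 neighbors, so the degree of Sven is 2.

2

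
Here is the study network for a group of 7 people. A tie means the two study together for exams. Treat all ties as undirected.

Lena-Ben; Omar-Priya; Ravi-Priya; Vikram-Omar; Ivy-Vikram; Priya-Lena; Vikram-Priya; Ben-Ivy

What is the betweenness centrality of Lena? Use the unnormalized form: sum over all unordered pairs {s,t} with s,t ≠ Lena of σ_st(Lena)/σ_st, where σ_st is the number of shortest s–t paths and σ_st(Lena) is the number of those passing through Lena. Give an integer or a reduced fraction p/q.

Pairs whose geodesics pass through Lena — Ravi–Ben: 1; Omar–Ben: 1/2; Priya–Ben: 1.
All other pairs contribute 0.
Summing the contributions gives betweenness(Lena) = 5/2.

5/2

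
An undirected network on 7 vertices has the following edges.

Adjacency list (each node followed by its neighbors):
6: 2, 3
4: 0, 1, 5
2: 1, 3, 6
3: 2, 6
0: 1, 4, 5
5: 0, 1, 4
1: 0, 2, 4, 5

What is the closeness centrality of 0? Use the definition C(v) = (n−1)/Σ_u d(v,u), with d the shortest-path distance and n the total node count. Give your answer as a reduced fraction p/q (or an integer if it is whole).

Distances from 0: 1:1, 2:2, 3:3, 4:1, 5:1, 6:3. Sum = 11.
n = 7, so closeness = 6/11.

6/11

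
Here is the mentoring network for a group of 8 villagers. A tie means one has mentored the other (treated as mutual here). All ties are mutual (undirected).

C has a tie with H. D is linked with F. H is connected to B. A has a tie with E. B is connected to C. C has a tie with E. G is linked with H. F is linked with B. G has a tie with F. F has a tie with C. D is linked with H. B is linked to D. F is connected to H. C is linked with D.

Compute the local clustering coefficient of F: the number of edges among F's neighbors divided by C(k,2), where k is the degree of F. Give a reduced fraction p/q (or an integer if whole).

F's neighbors: B, C, D, G, and H (k = 5).
Possible neighbor pairs: C(5,2) = 10. Edges among them: B–C, B–D, B–H, C–D, C–H, D–H, G–H → e = 7.
Clustering(F) = 7/10.

7/10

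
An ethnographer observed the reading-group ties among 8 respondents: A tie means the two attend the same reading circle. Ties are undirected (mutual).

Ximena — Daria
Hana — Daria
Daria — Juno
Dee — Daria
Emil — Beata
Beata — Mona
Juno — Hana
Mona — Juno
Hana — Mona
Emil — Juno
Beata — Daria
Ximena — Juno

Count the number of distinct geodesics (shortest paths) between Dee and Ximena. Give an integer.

The shortest distance is 2, and the only length-2 path is Dee–Daria–Ximena. So there is exactly 1 shortest path.

1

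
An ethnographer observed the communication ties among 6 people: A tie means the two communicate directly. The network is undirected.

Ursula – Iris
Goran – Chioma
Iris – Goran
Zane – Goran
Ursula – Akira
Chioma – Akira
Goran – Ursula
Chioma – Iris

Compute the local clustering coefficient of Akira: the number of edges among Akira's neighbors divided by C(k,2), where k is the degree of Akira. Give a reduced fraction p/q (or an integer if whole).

Akira's neighbors: Chioma and Ursula (k = 2).
Possible neighbor pairs: C(2,2) = 1. Edges among them: none → e = 0.
Clustering(Akira) = 0/1.

0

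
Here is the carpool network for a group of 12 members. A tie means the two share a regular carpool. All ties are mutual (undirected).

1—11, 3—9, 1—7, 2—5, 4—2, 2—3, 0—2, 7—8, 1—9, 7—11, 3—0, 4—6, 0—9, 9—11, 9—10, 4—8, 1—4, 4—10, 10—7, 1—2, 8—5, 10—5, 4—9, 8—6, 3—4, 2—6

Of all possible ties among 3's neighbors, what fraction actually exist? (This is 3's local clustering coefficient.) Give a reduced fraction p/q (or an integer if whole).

2/3

3's neighbors: 0, 2, 4, and 9 (k = 4).
Possible neighbor pairs: C(4,2) = 6. Edges among them: 0–2, 0–9, 2–4, 4–9 → e = 4.
Clustering(3) = 4/6 = 2/3.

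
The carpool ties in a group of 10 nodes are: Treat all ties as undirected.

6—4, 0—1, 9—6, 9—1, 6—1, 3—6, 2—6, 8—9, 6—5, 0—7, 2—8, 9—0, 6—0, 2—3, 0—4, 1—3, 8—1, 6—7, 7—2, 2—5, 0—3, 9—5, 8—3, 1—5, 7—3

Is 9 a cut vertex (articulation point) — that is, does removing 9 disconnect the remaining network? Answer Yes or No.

Even without 9, every remaining node can still reach every other (the residual graph is connected), so 9 is not a cut vertex.

No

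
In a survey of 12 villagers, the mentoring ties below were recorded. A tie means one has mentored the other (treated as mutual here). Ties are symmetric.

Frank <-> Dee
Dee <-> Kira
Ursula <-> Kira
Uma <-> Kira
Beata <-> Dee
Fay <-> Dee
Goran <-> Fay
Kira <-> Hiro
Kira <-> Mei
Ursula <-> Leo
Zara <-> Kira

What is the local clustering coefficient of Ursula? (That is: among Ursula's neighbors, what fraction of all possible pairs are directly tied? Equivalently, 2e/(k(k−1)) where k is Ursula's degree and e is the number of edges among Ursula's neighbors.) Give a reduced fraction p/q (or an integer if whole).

Ursula's neighbors: Kira and Leo (k = 2).
Possible neighbor pairs: C(2,2) = 1. Edges among them: none → e = 0.
Clustering(Ursula) = 0/1.

0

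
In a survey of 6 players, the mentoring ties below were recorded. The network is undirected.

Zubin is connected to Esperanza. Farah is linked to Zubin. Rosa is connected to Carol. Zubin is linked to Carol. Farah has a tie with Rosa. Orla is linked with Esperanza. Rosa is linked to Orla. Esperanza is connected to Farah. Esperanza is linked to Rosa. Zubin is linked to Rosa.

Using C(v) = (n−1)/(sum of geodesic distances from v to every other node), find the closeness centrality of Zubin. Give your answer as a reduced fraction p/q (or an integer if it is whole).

Distances from Zubin: Carol:1, Esperanza:1, Farah:1, Orla:2, Rosa:1. Sum = 6.
n = 6, so closeness = 5/6.

5/6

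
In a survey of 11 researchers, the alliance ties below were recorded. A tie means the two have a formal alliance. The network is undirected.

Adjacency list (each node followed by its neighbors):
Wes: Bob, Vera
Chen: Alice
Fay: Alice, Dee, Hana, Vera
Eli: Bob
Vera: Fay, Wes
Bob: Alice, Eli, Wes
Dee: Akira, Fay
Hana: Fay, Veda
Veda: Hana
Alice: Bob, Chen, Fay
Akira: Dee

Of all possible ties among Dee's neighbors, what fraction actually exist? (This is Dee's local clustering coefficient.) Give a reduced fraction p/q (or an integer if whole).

Dee's neighbors: Akira and Fay (k = 2).
Possible neighbor pairs: C(2,2) = 1. Edges among them: none → e = 0.
Clustering(Dee) = 0/1.

0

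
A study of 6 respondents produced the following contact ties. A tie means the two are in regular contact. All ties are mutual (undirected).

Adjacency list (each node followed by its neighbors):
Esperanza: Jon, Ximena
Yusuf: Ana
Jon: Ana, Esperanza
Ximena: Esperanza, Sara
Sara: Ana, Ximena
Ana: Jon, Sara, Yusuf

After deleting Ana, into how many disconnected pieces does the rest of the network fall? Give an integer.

Without Ana, the remaining ties split the others into: {Esperanza, Jon, Sara, Ximena}; {Yusuf}.
That's 2 separate components.

2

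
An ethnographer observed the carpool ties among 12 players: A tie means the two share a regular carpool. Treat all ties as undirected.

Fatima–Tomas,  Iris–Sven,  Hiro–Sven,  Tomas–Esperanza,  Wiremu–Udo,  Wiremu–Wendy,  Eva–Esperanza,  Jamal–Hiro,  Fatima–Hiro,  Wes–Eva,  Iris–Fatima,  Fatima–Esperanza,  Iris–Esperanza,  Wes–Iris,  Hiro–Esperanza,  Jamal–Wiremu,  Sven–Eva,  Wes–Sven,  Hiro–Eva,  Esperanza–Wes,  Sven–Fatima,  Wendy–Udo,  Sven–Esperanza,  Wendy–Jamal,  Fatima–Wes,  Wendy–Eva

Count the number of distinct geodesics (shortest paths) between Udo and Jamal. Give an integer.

2

The shortest distance is 2. The length-2 paths are: Udo–Wiremu–Jamal; Udo–Wendy–Jamal.
That gives 2 distinct shortest paths.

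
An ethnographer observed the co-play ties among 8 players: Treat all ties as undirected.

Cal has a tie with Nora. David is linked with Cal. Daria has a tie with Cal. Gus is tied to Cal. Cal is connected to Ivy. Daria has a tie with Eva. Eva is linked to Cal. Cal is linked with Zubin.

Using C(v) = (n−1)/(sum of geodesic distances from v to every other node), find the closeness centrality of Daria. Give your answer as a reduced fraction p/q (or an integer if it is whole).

Distances from Daria: Cal:1, David:2, Eva:1, Gus:2, Ivy:2, Nora:2, Zubin:2. Sum = 12.
n = 8, so closeness = 7/12.

7/12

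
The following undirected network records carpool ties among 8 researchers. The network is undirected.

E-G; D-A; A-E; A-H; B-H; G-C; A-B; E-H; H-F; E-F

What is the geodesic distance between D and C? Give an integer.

4

One shortest route is D – A – E – G – C, which uses 4 edges, and at distance 3 from D we only reach {F, G}, which does not include C. So d(D,C) = 4.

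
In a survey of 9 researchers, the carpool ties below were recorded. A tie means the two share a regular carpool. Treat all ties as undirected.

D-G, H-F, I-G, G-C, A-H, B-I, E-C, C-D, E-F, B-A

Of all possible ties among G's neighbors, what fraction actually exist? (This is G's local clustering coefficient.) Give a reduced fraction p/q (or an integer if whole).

G's neighbors: C, D, and I (k = 3).
Possible neighbor pairs: C(3,2) = 3. Edges among them: C–D → e = 1.
Clustering(G) = 1/3.

1/3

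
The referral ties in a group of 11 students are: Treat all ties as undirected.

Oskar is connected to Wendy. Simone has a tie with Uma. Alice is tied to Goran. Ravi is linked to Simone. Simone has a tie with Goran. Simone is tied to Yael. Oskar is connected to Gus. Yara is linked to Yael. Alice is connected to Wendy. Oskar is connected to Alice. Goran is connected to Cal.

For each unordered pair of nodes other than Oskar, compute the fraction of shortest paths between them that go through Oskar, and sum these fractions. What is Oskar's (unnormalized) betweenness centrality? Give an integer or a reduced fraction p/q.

Pairs whose geodesics pass through Oskar — Yara–Gus: 1; Simone–Gus: 1; Cal–Gus: 1; Wendy–Gus: 1; Ravi–Gus: 1; Uma–Gus: 1; Alice–Gus: 1; Yael–Gus: 1; Gus–Goran: 1.
All other pairs contribute 0.
Summing the contributions gives betweenness(Oskar) = 9.

9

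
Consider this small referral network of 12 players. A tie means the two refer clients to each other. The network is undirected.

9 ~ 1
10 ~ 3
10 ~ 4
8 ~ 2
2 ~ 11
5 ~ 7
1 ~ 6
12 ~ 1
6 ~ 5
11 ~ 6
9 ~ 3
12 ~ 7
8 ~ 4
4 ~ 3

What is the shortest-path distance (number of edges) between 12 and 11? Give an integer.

3

One shortest route is 12 – 1 – 6 – 11, which uses 3 edges, and at distance 2 from 12 we only reach {5, 6, 9}, which does not include 11. So d(12,11) = 3.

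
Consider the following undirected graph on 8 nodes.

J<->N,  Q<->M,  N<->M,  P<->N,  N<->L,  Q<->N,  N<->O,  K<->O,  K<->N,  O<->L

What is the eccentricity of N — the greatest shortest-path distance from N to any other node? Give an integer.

Distances from N: J:1, K:1, L:1, M:1, O:1, P:1, Q:1.
The largest is 1 (to P, K, O, L, Q, J, and M), so the eccentricity of N is 1.

1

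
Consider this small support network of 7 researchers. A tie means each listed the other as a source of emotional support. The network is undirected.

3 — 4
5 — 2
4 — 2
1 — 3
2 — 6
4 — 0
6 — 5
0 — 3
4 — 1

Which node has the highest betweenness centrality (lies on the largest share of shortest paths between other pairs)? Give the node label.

4

Unnormalized betweenness of each node: 0:0, 1:0, 2:8, 3:1/2, 4:19/2, 5:0, 6:0.
4 has the largest value, 19/2, making it the main broker — the node through which the most shortest paths run.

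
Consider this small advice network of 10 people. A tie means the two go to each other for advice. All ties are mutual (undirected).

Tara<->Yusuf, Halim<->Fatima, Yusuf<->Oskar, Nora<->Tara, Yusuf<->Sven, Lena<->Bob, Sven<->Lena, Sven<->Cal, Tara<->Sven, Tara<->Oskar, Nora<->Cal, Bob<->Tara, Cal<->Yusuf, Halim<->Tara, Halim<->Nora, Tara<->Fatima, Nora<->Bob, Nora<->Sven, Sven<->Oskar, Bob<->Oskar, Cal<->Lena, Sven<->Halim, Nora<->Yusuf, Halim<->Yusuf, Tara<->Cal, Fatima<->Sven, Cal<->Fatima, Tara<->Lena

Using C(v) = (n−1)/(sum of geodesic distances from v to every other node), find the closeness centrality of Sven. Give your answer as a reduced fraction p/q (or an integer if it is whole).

Distances from Sven: Bob:2, Cal:1, Fatima:1, Halim:1, Lena:1, Nora:1, Oskar:1, Tara:1, Yusuf:1. Sum = 10.
n = 10, so closeness = 9/10.

9/10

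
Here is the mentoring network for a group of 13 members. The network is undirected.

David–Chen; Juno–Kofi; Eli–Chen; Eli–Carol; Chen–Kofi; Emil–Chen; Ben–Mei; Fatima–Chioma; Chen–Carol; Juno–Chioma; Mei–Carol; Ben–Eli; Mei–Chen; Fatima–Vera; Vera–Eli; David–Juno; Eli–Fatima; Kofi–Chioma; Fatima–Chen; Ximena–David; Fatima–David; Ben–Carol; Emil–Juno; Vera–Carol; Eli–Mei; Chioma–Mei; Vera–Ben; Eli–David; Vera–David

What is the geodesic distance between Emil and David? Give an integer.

2

One shortest route is Emil – Juno – David, which uses 2 edges, and Emil and David are not directly tied, so nothing shorter exists. So d(Emil,David) = 2.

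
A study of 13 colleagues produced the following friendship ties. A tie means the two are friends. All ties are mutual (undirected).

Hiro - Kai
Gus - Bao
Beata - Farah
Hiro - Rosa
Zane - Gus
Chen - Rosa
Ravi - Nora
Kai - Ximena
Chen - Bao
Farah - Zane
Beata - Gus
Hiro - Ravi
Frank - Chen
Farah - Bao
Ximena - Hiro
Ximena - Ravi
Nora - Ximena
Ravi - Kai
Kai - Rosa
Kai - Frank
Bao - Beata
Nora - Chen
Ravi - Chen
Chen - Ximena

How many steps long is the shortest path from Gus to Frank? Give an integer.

One shortest route is Gus – Bao – Chen – Frank, which uses 3 edges, and at distance 2 from Gus we only reach {Chen, Farah}, which does not include Frank. So d(Gus,Frank) = 3.

3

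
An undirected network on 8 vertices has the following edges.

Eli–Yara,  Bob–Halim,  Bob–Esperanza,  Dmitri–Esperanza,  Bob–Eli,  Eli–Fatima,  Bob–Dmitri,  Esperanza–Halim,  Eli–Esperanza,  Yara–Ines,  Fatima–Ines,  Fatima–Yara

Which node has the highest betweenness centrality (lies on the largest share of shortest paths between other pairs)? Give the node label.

Eli

Unnormalized betweenness of each node: Bob:9/2, Dmitri:0, Eli:12, Esperanza:9/2, Fatima:5/2, Halim:0, Ines:0, Yara:5/2.
Eli has the largest value, 12, making it the main broker — the node through which the most shortest paths run.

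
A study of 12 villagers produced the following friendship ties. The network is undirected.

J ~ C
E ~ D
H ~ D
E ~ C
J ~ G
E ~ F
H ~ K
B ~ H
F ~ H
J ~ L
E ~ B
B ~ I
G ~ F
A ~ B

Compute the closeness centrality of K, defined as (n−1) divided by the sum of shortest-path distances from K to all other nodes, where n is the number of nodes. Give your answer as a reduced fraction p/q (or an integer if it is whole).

11/32

Distances from K: A:3, B:2, C:4, D:2, E:3, F:2, G:3, H:1, I:3, J:4, L:5. Sum = 32.
n = 12, so closeness = 11/32.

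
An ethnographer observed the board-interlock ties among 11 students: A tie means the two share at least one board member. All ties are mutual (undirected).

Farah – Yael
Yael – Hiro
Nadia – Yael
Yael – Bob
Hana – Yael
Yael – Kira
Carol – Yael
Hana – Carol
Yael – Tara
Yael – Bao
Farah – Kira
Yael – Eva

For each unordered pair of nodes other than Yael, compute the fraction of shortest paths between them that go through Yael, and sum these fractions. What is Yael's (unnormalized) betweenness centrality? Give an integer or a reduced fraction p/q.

43

Pairs whose geodesics pass through Yael — Kira–Carol: 1; Kira–Hana: 1; Kira–Bao: 1; Kira–Tara: 1; Kira–Nadia: 1; Kira–Bob: 1; Kira–Eva: 1; Kira–Hiro: 1; Carol–Bao: 1; Carol–Tara: 1; Carol–Nadia: 1; Carol–Farah: 1; Carol–Bob: 1; Carol–Eva: 1 … (+29 more pairs).
All other pairs contribute 0.
Summing the contributions gives betweenness(Yael) = 43.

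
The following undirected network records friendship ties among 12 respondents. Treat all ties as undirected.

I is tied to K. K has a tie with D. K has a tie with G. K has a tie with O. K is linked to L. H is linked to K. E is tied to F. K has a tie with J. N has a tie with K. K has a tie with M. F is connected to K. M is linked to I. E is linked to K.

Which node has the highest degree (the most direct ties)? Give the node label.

K

Degrees — D:1, E:2, F:2, G:1, H:1, I:2, J:1, K:11, L:1, M:2, N:1, O:1.
The maximum is 11, attained only by K.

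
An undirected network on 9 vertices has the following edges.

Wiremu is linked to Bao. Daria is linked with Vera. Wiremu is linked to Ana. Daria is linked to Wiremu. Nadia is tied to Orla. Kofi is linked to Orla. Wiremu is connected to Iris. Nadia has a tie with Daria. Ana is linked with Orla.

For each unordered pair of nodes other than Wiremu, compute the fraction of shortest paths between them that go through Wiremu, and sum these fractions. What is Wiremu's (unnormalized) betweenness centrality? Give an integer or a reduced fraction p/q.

Pairs whose geodesics pass through Wiremu — Ana–Vera: 1; Ana–Iris: 1; Ana–Daria: 1; Ana–Bao: 1; Kofi–Iris: 1; Kofi–Bao: 1; Vera–Iris: 1; Vera–Bao: 1; Iris–Orla: 1; Iris–Daria: 1; Iris–Bao: 1; Iris–Nadia: 1; Orla–Bao: 1; Daria–Bao: 1 … (+1 more pairs).
All other pairs contribute 0.
Summing the contributions gives betweenness(Wiremu) = 15.

15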